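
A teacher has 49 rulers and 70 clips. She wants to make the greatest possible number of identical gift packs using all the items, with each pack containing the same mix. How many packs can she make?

7 packs

The pack count must divide each quantity, so the greatest is gcd(49, 70).
49 = 7^2
70 = 2 × 5 × 7
gcd(49, 70) = 7.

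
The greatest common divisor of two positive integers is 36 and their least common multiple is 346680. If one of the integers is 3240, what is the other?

For two integers, gcd × lcm = product, so the other is (36 × 346680) / 3240 = 12480480 / 3240 = 3852.

3852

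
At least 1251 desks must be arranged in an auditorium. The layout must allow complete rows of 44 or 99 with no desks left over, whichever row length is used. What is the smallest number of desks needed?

The number of desks must be a common multiple of 44 and 99, so a multiple of their LCM.
44 = 2^2 × 11
99 = 3^2 × 11
LCM(44, 99) = 2^2 × 3^2 × 11 = 396.
Smallest multiple of 396 that is ≥ 1251: ⌈1251/396⌉ × 396 = 4 × 396 = 1584.

1584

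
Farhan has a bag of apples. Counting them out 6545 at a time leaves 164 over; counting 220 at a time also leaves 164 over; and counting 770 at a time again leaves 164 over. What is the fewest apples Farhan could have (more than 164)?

N − 164 must be a common multiple of 6545, 220, and 770.
6545 = 5 × 7 × 11 × 17
220 = 2^2 × 5 × 11
770 = 2 × 5 × 7 × 11
LCM(6545, 220, 770) = 2^2 × 5 × 7 × 11 × 17 = 26180.
Smallest N > 164 is LCM + 164 = 26180 + 164 = 26344.

26344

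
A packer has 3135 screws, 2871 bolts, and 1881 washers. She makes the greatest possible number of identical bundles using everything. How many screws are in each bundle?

95

Number of bundles = gcd(3135, 2871, 1881).
3135 = 3 × 5 × 11 × 19
2871 = 3^2 × 11 × 29
1881 = 3^2 × 11 × 19
gcd(3135, 2871, 1881) = 3 × 11 = 33.
screws per bundle = 3135 / 33 = 95.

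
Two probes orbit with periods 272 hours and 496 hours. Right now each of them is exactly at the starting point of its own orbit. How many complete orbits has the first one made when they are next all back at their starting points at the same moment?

All finish a whole number of cycles simultaneously at t = LCM of the periods.
272 = 2^4 × 17
496 = 2^4 × 31
LCM(272, 496) = 2^4 × 17 × 31 = 8432.
Orbits for period 272: 8432 / 272 = 31.

31 orbits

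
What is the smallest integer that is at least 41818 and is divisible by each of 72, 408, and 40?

42840

The integer must be a common multiple of 72, 408, and 40, so a multiple of their LCM.
72 = 2^3 × 3^2
408 = 2^3 × 3 × 17
40 = 2^3 × 5
LCM(72, 408, 40) = 2^3 × 3^2 × 5 × 17 = 6120.
Smallest multiple of 6120 that is ≥ 41818: ⌈41818/6120⌉ × 6120 = 7 × 6120 = 42840.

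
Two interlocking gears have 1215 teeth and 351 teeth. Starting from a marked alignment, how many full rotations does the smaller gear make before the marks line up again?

45 rotations

The first common completion time is the LCM of the periods.
1215 = 3^5 × 5
351 = 3^3 × 13
LCM(1215, 351) = 3^5 × 5 × 13 = 15795.
Rotations for period 351: 15795 / 351 = 45.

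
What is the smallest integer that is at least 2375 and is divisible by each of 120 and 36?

2520

The integer must be a common multiple of 120 and 36, so a multiple of their LCM.
120 = 2^3 × 3 × 5
36 = 2^2 × 3^2
LCM(120, 36) = 2^3 × 3^2 × 5 = 360.
Smallest multiple of 360 that is ≥ 2375: ⌈2375/360⌉ × 360 = 7 × 360 = 2520.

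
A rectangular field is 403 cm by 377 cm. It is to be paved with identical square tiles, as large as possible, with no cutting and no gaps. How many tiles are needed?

899

Tile side = gcd(403, 377).
403 = 13 × 31
377 = 13 × 29
gcd(403, 377) = 13.
Tiles: (403/13) × (377/13) = 31 × 29 = 899.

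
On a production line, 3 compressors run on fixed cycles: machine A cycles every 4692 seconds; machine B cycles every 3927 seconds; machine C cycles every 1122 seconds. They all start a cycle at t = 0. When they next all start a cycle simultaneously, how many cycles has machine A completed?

77 cycles

The first common completion time is the LCM of the periods.
4692 = 2^2 × 3 × 17 × 23
3927 = 3 × 7 × 11 × 17
1122 = 2 × 3 × 11 × 17
LCM(4692, 3927, 1122) = 2^2 × 3 × 7 × 11 × 17 × 23 = 361284.
Cycles for period 4692: 361284 / 4692 = 77.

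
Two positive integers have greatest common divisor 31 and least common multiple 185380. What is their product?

For any two positive integers, gcd × lcm = product = 31 × 185380 = 5746780.

5746780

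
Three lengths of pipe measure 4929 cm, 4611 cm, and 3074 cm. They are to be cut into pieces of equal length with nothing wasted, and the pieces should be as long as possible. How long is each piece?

The greatest length dividing all of 4929, 4611, and 3074 is their gcd.
4929 = 3 × 31 × 53
4611 = 3 × 29 × 53
3074 = 2 × 29 × 53
gcd(4929, 4611, 3074) = 53.

53 cm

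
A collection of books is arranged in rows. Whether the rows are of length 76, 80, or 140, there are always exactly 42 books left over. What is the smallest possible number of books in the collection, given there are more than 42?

N − 42 must be a common multiple of 76, 80, and 140.
76 = 2^2 × 19
80 = 2^4 × 5
140 = 2^2 × 5 × 7
LCM(76, 80, 140) = 2^4 × 5 × 7 × 19 = 10640.
Smallest N > 42 is LCM + 42 = 10640 + 42 = 10682.

10682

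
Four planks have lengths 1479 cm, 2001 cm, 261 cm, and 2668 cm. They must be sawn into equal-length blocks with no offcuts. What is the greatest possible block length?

29 cm

This is the greatest common divisor of 1479, 2001, 261, and 2668.
1479 = 3 × 17 × 29
2001 = 3 × 23 × 29
261 = 3^2 × 29
2668 = 2^2 × 23 × 29
gcd(1479, 2001, 261, 2668) = 29.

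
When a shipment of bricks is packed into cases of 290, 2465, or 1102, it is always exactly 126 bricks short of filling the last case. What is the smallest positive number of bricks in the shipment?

Being 126 short of a full case of size k means N ≡ −126 (mod k), i.e. N + 126 is a multiple of each size.
290 = 2 × 5 × 29
2465 = 5 × 17 × 29
1102 = 2 × 19 × 29
LCM(290, 2465, 1102) = 2 × 5 × 17 × 19 × 29 = 93670.
Smallest positive N is 93670 − 126 = 93544.

93544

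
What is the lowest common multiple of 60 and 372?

60 = 2^2 × 3 × 5
372 = 2^2 × 3 × 31
LCM(60, 372) = 2^2 × 3 × 5 × 31 = 1860.

1860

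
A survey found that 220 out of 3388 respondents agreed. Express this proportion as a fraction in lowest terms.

220 = 2^2 × 5 × 11
3388 = 2^2 × 7 × 11^2
gcd(220, 3388) = 2^2 × 11 = 44.
Divide numerator and denominator by 44: 220/3388 = 5/77.

5/77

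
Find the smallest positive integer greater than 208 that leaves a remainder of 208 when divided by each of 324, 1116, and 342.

N − 208 must be a common multiple of 324, 1116, and 342.
324 = 2^2 × 3^4
1116 = 2^2 × 3^2 × 31
342 = 2 × 3^2 × 19
LCM(324, 1116, 342) = 2^2 × 3^4 × 19 × 31 = 190836.
Smallest N > 208 is LCM + 208 = 190836 + 208 = 191044.

191044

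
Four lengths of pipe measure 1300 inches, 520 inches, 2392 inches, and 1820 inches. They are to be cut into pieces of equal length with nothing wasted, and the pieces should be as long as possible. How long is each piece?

Each piece length must divide every original length, so the longest possible is gcd(1300, 520, 2392, 1820).
1300 = 2^2 × 5^2 × 13
520 = 2^3 × 5 × 13
2392 = 2^3 × 13 × 23
1820 = 2^2 × 5 × 7 × 13
gcd(1300, 520, 2392, 1820) = 2^2 × 13 = 52.

52 inches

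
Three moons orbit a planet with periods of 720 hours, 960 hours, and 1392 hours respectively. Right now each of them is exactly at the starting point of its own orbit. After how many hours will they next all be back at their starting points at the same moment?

The first simultaneous occurrence is after LCM of the individual periods.
720 = 2^4 × 3^2 × 5
960 = 2^6 × 3 × 5
1392 = 2^4 × 3 × 29
LCM(720, 960, 1392) = 2^6 × 3^2 × 5 × 29 = 83520.

83520 hours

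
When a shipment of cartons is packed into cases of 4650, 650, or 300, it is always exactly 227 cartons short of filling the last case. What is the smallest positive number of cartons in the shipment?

Being 227 short of a full case of size k means N ≡ −227 (mod k), i.e. N + 227 is a multiple of each size.
4650 = 2 × 3 × 5^2 × 31
650 = 2 × 5^2 × 13
300 = 2^2 × 3 × 5^2
LCM(4650, 650, 300) = 2^2 × 3 × 5^2 × 13 × 31 = 120900.
Smallest positive N is 120900 − 227 = 120673.

120673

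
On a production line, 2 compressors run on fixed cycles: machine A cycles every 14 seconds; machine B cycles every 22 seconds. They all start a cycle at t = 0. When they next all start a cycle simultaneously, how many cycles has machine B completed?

7 cycles

All finish a whole number of cycles simultaneously at t = LCM of the periods.
14 = 2 × 7
22 = 2 × 11
LCM(14, 22) = 2 × 7 × 11 = 154.
Cycles for period 22: 154 / 22 = 7.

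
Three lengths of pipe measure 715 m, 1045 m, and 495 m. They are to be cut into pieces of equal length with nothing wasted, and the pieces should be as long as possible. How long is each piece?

Each piece length must divide every original length, so the longest possible is gcd(715, 1045, 495).
715 = 5 × 11 × 13
1045 = 5 × 11 × 19
495 = 3^2 × 5 × 11
gcd(715, 1045, 495) = 5 × 11 = 55.

55 m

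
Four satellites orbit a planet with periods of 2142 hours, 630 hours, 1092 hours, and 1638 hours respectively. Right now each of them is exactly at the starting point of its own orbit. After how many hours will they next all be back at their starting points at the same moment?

The first simultaneous occurrence is after LCM of the individual periods.
2142 = 2 × 3^2 × 7 × 17
630 = 2 × 3^2 × 5 × 7
1092 = 2^2 × 3 × 7 × 13
1638 = 2 × 3^2 × 7 × 13
LCM(2142, 630, 1092, 1638) = 2^2 × 3^2 × 5 × 7 × 13 × 17 = 278460.

278460 hours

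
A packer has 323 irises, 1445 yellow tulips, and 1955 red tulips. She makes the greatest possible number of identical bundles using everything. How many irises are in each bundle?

19

Number of bundles = gcd(323, 1445, 1955).
323 = 17 × 19
1445 = 5 × 17^2
1955 = 5 × 17 × 23
gcd(323, 1445, 1955) = 17.
irises per bundle = 323 / 17 = 19.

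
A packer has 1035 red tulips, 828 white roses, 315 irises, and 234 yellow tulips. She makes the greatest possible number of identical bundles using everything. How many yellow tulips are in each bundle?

Number of bundles = gcd(1035, 828, 315, 234).
1035 = 3^2 × 5 × 23
828 = 2^2 × 3^2 × 23
315 = 3^2 × 5 × 7
234 = 2 × 3^2 × 13
gcd(1035, 828, 315, 234) = 3^2 = 9.
yellow tulips per bundle = 234 / 9 = 26.

26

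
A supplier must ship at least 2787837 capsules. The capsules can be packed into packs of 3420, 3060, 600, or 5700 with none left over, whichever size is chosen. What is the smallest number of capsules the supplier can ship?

The number of capsules must be a common multiple of 3420, 3060, 600, and 5700, so a multiple of their LCM.
3420 = 2^2 × 3^2 × 5 × 19
3060 = 2^2 × 3^2 × 5 × 17
600 = 2^3 × 3 × 5^2
5700 = 2^2 × 3 × 5^2 × 19
LCM(3420, 3060, 600, 5700) = 2^3 × 3^2 × 5^2 × 17 × 19 = 581400.
Smallest multiple of 581400 that is ≥ 2787837: ⌈2787837/581400⌉ × 581400 = 5 × 581400 = 2907000.

2907000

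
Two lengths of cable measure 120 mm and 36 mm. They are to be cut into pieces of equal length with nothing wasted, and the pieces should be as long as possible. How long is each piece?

12 mm

The greatest length dividing all of 120 and 36 is their gcd.
120 = 2^3 × 3 × 5
36 = 2^2 × 3^2
gcd(120, 36) = 2^2 × 3 = 12.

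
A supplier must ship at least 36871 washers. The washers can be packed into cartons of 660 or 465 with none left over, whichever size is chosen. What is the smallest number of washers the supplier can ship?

40920

The number of washers must be a common multiple of 660 and 465, so a multiple of their LCM.
660 = 2^2 × 3 × 5 × 11
465 = 3 × 5 × 31
LCM(660, 465) = 2^2 × 3 × 5 × 11 × 31 = 20460.
Smallest multiple of 20460 that is ≥ 36871: ⌈36871/20460⌉ × 20460 = 2 × 20460 = 40920.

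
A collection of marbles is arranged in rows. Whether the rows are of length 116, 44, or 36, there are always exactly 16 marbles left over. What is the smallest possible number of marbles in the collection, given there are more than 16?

N − 16 must be a common multiple of 116, 44, and 36.
116 = 2^2 × 29
44 = 2^2 × 11
36 = 2^2 × 3^2
LCM(116, 44, 36) = 2^2 × 3^2 × 11 × 29 = 11484.
Smallest N > 16 is LCM + 16 = 11484 + 16 = 11500.

11500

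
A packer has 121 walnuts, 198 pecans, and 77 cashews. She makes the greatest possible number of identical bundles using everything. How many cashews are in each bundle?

7

Number of bundles = gcd(121, 198, 77).
121 = 11^2
198 = 2 × 3^2 × 11
77 = 7 × 11
gcd(121, 198, 77) = 11.
cashews per bundle = 77 / 11 = 7.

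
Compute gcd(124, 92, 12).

4

124 = 2^2 × 31
92 = 2^2 × 23
12 = 2^2 × 3
gcd(124, 92, 12) = 2^2 = 4.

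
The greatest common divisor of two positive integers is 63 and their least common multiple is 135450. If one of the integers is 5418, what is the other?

1575

For two integers, gcd × lcm = product, so the other is (63 × 135450) / 5418 = 8533350 / 5418 = 1575.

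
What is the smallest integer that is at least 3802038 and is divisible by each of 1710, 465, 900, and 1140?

4240800

The integer must be a common multiple of 1710, 465, 900, and 1140, so a multiple of their LCM.
1710 = 2 × 3^2 × 5 × 19
465 = 3 × 5 × 31
900 = 2^2 × 3^2 × 5^2
1140 = 2^2 × 3 × 5 × 19
LCM(1710, 465, 900, 1140) = 2^2 × 3^2 × 5^2 × 19 × 31 = 530100.
Smallest multiple of 530100 that is ≥ 3802038: ⌈3802038/530100⌉ × 530100 = 8 × 530100 = 4240800.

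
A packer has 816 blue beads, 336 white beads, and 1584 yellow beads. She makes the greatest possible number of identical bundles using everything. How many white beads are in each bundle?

Number of bundles = gcd(816, 336, 1584).
816 = 2^4 × 3 × 17
336 = 2^4 × 3 × 7
1584 = 2^4 × 3^2 × 11
gcd(816, 336, 1584) = 2^4 × 3 = 48.
white beads per bundle = 336 / 48 = 7.

7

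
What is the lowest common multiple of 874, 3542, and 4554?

605682

874 = 2 × 19 × 23
3542 = 2 × 7 × 11 × 23
4554 = 2 × 3^2 × 11 × 23
LCM(874, 3542, 4554) = 2 × 3^2 × 7 × 11 × 19 × 23 = 605682.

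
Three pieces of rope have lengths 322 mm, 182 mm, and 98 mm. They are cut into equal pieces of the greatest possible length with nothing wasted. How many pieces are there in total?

43

Piece length = gcd(322, 182, 98).
322 = 2 × 7 × 23
182 = 2 × 7 × 13
98 = 2 × 7^2
gcd(322, 182, 98) = 2 × 7 = 14.
Total pieces = 322/14 + 182/14 + 98/14 = 23 + 13 + 7 = 43.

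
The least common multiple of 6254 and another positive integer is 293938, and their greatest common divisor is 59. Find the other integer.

2773

gcd × lcm = product of the two integers, so the other integer is (59 × 293938) / 6254 = 2773.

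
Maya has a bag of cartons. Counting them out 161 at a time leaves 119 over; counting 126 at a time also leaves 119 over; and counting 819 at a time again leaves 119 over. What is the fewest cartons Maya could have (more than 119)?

N − 119 must be a common multiple of 161, 126, and 819.
161 = 7 × 23
126 = 2 × 3^2 × 7
819 = 3^2 × 7 × 13
LCM(161, 126, 819) = 2 × 3^2 × 7 × 13 × 23 = 37674.
Smallest N > 119 is LCM + 119 = 37674 + 119 = 37793.

37793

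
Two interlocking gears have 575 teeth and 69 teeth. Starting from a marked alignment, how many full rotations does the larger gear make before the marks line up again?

3 rotations

They are all back at their starting positions together after one LCM of the periods.
575 = 5^2 × 23
69 = 3 × 23
LCM(575, 69) = 3 × 5^2 × 23 = 1725.
Rotations for period 575: 1725 / 575 = 3.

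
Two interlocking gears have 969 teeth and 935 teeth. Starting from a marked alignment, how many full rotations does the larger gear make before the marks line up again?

55 rotations

They are all back at their starting positions together after one LCM of the periods.
969 = 3 × 17 × 19
935 = 5 × 11 × 17
LCM(969, 935) = 3 × 5 × 11 × 17 × 19 = 53295.
Rotations for period 969: 53295 / 969 = 55.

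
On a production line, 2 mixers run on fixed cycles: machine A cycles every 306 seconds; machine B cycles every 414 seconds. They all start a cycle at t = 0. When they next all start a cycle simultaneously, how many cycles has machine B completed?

17 cycles

All finish a whole number of cycles simultaneously at t = LCM of the periods.
306 = 2 × 3^2 × 17
414 = 2 × 3^2 × 23
LCM(306, 414) = 2 × 3^2 × 17 × 23 = 7038.
Cycles for period 414: 7038 / 414 = 17.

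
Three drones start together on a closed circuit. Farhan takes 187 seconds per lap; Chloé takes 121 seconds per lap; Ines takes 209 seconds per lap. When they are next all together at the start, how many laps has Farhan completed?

All finish a whole number of cycles simultaneously at t = LCM of the periods.
187 = 11 × 17
121 = 11^2
209 = 11 × 19
LCM(187, 121, 209) = 11^2 × 17 × 19 = 39083.
Laps for period 187: 39083 / 187 = 209.

209 laps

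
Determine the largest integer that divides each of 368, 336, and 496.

368 = 2^4 × 23
336 = 2^4 × 3 × 7
496 = 2^4 × 31
gcd(368, 336, 496) = 2^4 = 16.

16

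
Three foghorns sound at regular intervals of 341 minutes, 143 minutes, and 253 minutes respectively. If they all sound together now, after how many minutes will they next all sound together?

101959 minutes

The first simultaneous occurrence is after LCM of the individual periods.
341 = 11 × 31
143 = 11 × 13
253 = 11 × 23
LCM(341, 143, 253) = 11 × 13 × 23 × 31 = 101959.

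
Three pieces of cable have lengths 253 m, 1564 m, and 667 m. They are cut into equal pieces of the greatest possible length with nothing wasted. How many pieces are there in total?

108

Piece length = gcd(253, 1564, 667).
253 = 11 × 23
1564 = 2^2 × 17 × 23
667 = 23 × 29
gcd(253, 1564, 667) = 23.
Total pieces = 253/23 + 1564/23 + 667/23 = 11 + 68 + 29 = 108.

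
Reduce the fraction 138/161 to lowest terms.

6/7

138 = 2 × 3 × 23
161 = 7 × 23
gcd(138, 161) = 23.
Divide numerator and denominator by 23: 138/161 = 6/7.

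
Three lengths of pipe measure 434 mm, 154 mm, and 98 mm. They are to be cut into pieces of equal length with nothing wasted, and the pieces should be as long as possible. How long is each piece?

14 mm

Each piece length must divide every original length, so the longest possible is gcd(434, 154, 98).
434 = 2 × 7 × 31
154 = 2 × 7 × 11
98 = 2 × 7^2
gcd(434, 154, 98) = 2 × 7 = 14.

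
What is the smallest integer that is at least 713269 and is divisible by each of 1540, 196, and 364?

840840

The integer must be a common multiple of 1540, 196, and 364, so a multiple of their LCM.
1540 = 2^2 × 5 × 7 × 11
196 = 2^2 × 7^2
364 = 2^2 × 7 × 13
LCM(1540, 196, 364) = 2^2 × 5 × 7^2 × 11 × 13 = 140140.
Smallest multiple of 140140 that is ≥ 713269: ⌈713269/140140⌉ × 140140 = 6 × 140140 = 840840.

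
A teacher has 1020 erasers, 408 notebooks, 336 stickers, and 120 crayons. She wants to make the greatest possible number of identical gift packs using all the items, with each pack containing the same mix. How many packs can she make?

12 packs

The pack count must divide each quantity, so the greatest is gcd(1020, 408, 336, 120).
1020 = 2^2 × 3 × 5 × 17
408 = 2^3 × 3 × 17
336 = 2^4 × 3 × 7
120 = 2^3 × 3 × 5
gcd(1020, 408, 336, 120) = 2^2 × 3 = 12.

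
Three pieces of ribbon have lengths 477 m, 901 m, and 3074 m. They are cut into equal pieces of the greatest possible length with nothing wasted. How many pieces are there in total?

84

Piece length = gcd(477, 901, 3074).
477 = 3^2 × 53
901 = 17 × 53
3074 = 2 × 29 × 53
gcd(477, 901, 3074) = 53.
Total pieces = 477/53 + 901/53 + 3074/53 = 9 + 17 + 58 = 84.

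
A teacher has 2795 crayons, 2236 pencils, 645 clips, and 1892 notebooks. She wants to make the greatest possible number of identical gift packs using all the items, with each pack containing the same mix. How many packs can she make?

43 packs

The pack count must divide each quantity, so the greatest is gcd(2795, 2236, 645, 1892).
2795 = 5 × 13 × 43
2236 = 2^2 × 13 × 43
645 = 3 × 5 × 43
1892 = 2^2 × 11 × 43
gcd(2795, 2236, 645, 1892) = 43.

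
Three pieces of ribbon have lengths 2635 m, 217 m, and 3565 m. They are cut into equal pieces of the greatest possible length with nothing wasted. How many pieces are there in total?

Piece length = gcd(2635, 217, 3565).
2635 = 5 × 17 × 31
217 = 7 × 31
3565 = 5 × 23 × 31
gcd(2635, 217, 3565) = 31.
Total pieces = 2635/31 + 217/31 + 3565/31 = 85 + 7 + 115 = 207.

207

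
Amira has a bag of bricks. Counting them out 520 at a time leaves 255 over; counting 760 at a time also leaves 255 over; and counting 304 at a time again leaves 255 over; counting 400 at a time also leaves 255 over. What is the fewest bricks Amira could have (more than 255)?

N − 255 must be a common multiple of 520, 760, 304, and 400.
520 = 2^3 × 5 × 13
760 = 2^3 × 5 × 19
304 = 2^4 × 19
400 = 2^4 × 5^2
LCM(520, 760, 304, 400) = 2^4 × 5^2 × 13 × 19 = 98800.
Smallest N > 255 is LCM + 255 = 98800 + 255 = 99055.

99055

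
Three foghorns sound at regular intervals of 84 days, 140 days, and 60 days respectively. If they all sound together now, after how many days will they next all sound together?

420 days

We need the least common multiple of the intervals.
84 = 2^2 × 3 × 7
140 = 2^2 × 5 × 7
60 = 2^2 × 3 × 5
LCM(84, 140, 60) = 2^2 × 3 × 5 × 7 = 420.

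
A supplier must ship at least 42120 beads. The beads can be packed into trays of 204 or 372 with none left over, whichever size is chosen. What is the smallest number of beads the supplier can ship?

44268

The number of beads must be a common multiple of 204 and 372, so a multiple of their LCM.
204 = 2^2 × 3 × 17
372 = 2^2 × 3 × 31
LCM(204, 372) = 2^2 × 3 × 17 × 31 = 6324.
Smallest multiple of 6324 that is ≥ 42120: ⌈42120/6324⌉ × 6324 = 7 × 6324 = 44268.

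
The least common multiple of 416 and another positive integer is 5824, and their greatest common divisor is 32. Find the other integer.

448

gcd × lcm = product of the two integers, so the other integer is (32 × 5824) / 416 = 448.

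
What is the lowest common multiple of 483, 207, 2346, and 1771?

483 = 3 × 7 × 23
207 = 3^2 × 23
2346 = 2 × 3 × 17 × 23
1771 = 7 × 11 × 23
LCM(483, 207, 2346, 1771) = 2 × 3^2 × 7 × 11 × 17 × 23 = 541926.

541926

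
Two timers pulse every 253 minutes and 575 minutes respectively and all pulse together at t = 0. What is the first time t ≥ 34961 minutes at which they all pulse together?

37950 minutes

Joint pulses occur at multiples of LCM(253, 575).
253 = 11 × 23
575 = 5^2 × 23
LCM(253, 575) = 5^2 × 11 × 23 = 6325.
Smallest multiple of 6325 that is ≥ 34961: ⌈34961/6325⌉ × 6325 = 6 × 6325 = 37950.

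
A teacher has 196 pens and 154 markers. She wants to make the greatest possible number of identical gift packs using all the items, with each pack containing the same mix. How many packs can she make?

14 packs

By the Euclidean algorithm:
196 = 1 × 154 + 42
154 = 3 × 42 + 28
42 = 1 × 28 + 14
28 = 2 × 14 + 0
gcd(196, 154) = 14.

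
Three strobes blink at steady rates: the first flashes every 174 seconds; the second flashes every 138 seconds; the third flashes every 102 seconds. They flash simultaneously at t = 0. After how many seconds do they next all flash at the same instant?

We need the least common multiple of the intervals.
174 = 2 × 3 × 29
138 = 2 × 3 × 23
102 = 2 × 3 × 17
LCM(174, 138, 102) = 2 × 3 × 17 × 23 × 29 = 68034.

68034 seconds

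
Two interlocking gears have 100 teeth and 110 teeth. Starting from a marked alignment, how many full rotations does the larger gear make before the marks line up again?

They are all back at their starting positions together after one LCM of the periods.
100 = 2^2 × 5^2
110 = 2 × 5 × 11
LCM(100, 110) = 2^2 × 5^2 × 11 = 1100.
Rotations for period 110: 1100 / 110 = 10.

10 rotations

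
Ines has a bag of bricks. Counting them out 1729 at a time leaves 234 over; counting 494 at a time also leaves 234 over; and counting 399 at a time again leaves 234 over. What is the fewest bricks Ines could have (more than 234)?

10608

N − 234 must be a common multiple of 1729, 494, and 399.
1729 = 7 × 13 × 19
494 = 2 × 13 × 19
399 = 3 × 7 × 19
LCM(1729, 494, 399) = 2 × 3 × 7 × 13 × 19 = 10374.
Smallest N > 234 is LCM + 234 = 10374 + 234 = 10608.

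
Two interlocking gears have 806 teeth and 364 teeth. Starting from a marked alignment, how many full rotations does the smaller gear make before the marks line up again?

31 rotations

They are all back at their starting positions together after one LCM of the periods.
806 = 2 × 13 × 31
364 = 2^2 × 7 × 13
LCM(806, 364) = 2^2 × 7 × 13 × 31 = 11284.
Rotations for period 364: 11284 / 364 = 31.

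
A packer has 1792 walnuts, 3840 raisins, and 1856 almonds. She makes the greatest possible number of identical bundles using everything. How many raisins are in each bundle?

Number of bundles = gcd(1792, 3840, 1856).
1792 = 2^8 × 7
3840 = 2^8 × 3 × 5
1856 = 2^6 × 29
gcd(1792, 3840, 1856) = 2^6 = 64.
raisins per bundle = 3840 / 64 = 60.

60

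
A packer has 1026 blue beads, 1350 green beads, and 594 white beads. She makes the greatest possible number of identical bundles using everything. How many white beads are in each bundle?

Number of bundles = gcd(1026, 1350, 594).
1026 = 2 × 3^3 × 19
1350 = 2 × 3^3 × 5^2
594 = 2 × 3^3 × 11
gcd(1026, 1350, 594) = 2 × 3^3 = 54.
white beads per bundle = 594 / 54 = 11.

11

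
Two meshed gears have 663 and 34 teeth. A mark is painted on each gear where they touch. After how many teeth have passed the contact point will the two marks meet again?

1326 teeth

The first simultaneous occurrence is after LCM of the individual periods.
663 = 3 × 13 × 17
34 = 2 × 17
LCM(663, 34) = 2 × 3 × 13 × 17 = 1326.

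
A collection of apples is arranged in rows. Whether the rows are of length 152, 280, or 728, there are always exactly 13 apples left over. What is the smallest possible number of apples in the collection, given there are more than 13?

N − 13 must be a common multiple of 152, 280, and 728.
152 = 2^3 × 19
280 = 2^3 × 5 × 7
728 = 2^3 × 7 × 13
LCM(152, 280, 728) = 2^3 × 5 × 7 × 13 × 19 = 69160.
Smallest N > 13 is LCM + 13 = 69160 + 13 = 69173.

69173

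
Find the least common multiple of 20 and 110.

220

20 = 2^2 × 5
110 = 2 × 5 × 11
LCM(20, 110) = 2^2 × 5 × 11 = 220.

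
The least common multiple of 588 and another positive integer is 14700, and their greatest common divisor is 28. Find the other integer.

700

gcd × lcm = product of the two integers, so the other integer is (28 × 14700) / 588 = 700.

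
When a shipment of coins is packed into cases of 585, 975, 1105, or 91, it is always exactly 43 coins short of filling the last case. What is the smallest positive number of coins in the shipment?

Being 43 short of a full case of size k means N ≡ −43 (mod k), i.e. N + 43 is a multiple of each size.
585 = 3^2 × 5 × 13
975 = 3 × 5^2 × 13
1105 = 5 × 13 × 17
91 = 7 × 13
LCM(585, 975, 1105, 91) = 3^2 × 5^2 × 7 × 13 × 17 = 348075.
Smallest positive N is 348075 − 43 = 348032.

348032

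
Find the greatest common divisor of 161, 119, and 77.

7

161 = 7 × 23
119 = 7 × 17
77 = 7 × 11
gcd(161, 119, 77) = 7.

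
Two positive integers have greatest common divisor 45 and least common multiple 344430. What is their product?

For any two positive integers, gcd × lcm = product = 45 × 344430 = 15499350.

15499350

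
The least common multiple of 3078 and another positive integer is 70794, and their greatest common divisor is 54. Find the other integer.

gcd × lcm = product of the two integers, so the other integer is (54 × 70794) / 3078 = 1242.

1242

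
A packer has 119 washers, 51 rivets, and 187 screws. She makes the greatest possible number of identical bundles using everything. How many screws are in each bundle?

Number of bundles = gcd(119, 51, 187).
119 = 7 × 17
51 = 3 × 17
187 = 11 × 17
gcd(119, 51, 187) = 17.
screws per bundle = 187 / 17 = 11.

11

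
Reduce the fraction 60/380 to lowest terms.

60 = 2^2 × 3 × 5
380 = 2^2 × 5 × 19
gcd(60, 380) = 2^2 × 5 = 20.
Divide numerator and denominator by 20: 60/380 = 3/19.

3/19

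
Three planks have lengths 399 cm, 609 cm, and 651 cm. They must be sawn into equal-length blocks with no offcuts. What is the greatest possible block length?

The block length must divide every plank, so the greatest is gcd(399, 609, 651).
399 = 3 × 7 × 19
609 = 3 × 7 × 29
651 = 3 × 7 × 31
gcd(399, 609, 651) = 3 × 7 = 21.

21 cm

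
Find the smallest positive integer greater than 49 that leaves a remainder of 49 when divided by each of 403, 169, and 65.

N − 49 must be a common multiple of 403, 169, and 65.
403 = 13 × 31
169 = 13^2
65 = 5 × 13
LCM(403, 169, 65) = 5 × 13^2 × 31 = 26195.
Smallest N > 49 is LCM + 49 = 26195 + 49 = 26244.

26244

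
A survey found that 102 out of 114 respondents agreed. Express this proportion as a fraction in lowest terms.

17/19

102 = 2 × 3 × 17
114 = 2 × 3 × 19
gcd(102, 114) = 2 × 3 = 6.
Divide numerator and denominator by 6: 102/114 = 17/19.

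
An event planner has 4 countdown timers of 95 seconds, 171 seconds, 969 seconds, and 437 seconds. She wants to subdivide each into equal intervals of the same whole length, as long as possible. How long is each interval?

The interval must divide each timer length; the longest such is the gcd.
95 = 5 × 19
171 = 3^2 × 19
969 = 3 × 17 × 19
437 = 19 × 23
gcd(95, 171, 969, 437) = 19.

19 seconds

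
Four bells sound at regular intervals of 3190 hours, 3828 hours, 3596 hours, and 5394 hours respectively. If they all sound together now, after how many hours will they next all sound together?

593340 hours

The first simultaneous occurrence is after LCM of the individual periods.
3190 = 2 × 5 × 11 × 29
3828 = 2^2 × 3 × 11 × 29
3596 = 2^2 × 29 × 31
5394 = 2 × 3 × 29 × 31
LCM(3190, 3828, 3596, 5394) = 2^2 × 3 × 5 × 11 × 29 × 31 = 593340.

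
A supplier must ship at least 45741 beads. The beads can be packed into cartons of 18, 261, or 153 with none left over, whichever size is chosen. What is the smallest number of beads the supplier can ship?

53244

The number of beads must be a common multiple of 18, 261, and 153, so a multiple of their LCM.
18 = 2 × 3^2
261 = 3^2 × 29
153 = 3^2 × 17
LCM(18, 261, 153) = 2 × 3^2 × 17 × 29 = 8874.
Smallest multiple of 8874 that is ≥ 45741: ⌈45741/8874⌉ × 8874 = 6 × 8874 = 53244.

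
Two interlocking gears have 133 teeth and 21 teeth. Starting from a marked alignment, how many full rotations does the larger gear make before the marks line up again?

3 rotations

The first common completion time is the LCM of the periods.
133 = 7 × 19
21 = 3 × 7
LCM(133, 21) = 3 × 7 × 19 = 399.
Rotations for period 133: 399 / 133 = 3.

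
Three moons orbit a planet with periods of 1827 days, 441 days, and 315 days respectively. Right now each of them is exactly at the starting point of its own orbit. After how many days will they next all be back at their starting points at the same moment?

63945 days

They coincide at every common multiple of the periods; the first is the LCM.
1827 = 3^2 × 7 × 29
441 = 3^2 × 7^2
315 = 3^2 × 5 × 7
LCM(1827, 441, 315) = 3^2 × 5 × 7^2 × 29 = 63945.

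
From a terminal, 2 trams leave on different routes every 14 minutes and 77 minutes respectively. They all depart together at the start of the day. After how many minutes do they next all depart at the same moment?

They coincide at every common multiple of the periods; the first is the LCM.
14 = 2 × 7
77 = 7 × 11
LCM(14, 77) = 2 × 7 × 11 = 154.

154 minutes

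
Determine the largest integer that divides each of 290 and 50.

290 = 2 × 5 × 29
50 = 2 × 5^2
gcd(290, 50) = 2 × 5 = 10.

10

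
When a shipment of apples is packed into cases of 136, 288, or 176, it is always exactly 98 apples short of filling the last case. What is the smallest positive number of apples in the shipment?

Being 98 short of a full case of size k means N ≡ −98 (mod k), i.e. N + 98 is a multiple of each size.
136 = 2^3 × 17
288 = 2^5 × 3^2
176 = 2^4 × 11
LCM(136, 288, 176) = 2^5 × 3^2 × 11 × 17 = 53856.
Smallest positive N is 53856 − 98 = 53758.

53758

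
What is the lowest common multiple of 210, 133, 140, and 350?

210 = 2 × 3 × 5 × 7
133 = 7 × 19
140 = 2^2 × 5 × 7
350 = 2 × 5^2 × 7
LCM(210, 133, 140, 350) = 2^2 × 3 × 5^2 × 7 × 19 = 39900.

39900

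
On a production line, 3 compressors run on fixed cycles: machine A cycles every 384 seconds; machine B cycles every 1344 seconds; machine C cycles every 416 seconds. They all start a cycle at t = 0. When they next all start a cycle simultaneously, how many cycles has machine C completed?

84 cycles

The first common completion time is the LCM of the periods.
384 = 2^7 × 3
1344 = 2^6 × 3 × 7
416 = 2^5 × 13
LCM(384, 1344, 416) = 2^7 × 3 × 7 × 13 = 34944.
Cycles for period 416: 34944 / 416 = 84.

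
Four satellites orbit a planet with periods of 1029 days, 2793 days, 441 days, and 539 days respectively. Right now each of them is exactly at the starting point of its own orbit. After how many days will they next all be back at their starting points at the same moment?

They coincide at every common multiple of the periods; the first is the LCM.
1029 = 3 × 7^3
2793 = 3 × 7^2 × 19
441 = 3^2 × 7^2
539 = 7^2 × 11
LCM(1029, 2793, 441, 539) = 3^2 × 7^3 × 11 × 19 = 645183.

645183 days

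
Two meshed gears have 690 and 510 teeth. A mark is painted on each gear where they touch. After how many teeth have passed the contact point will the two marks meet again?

11730 teeth

They coincide at every common multiple of the periods; the first is the LCM.
690 = 2 × 3 × 5 × 23
510 = 2 × 3 × 5 × 17
LCM(690, 510) = 2 × 3 × 5 × 17 × 23 = 11730.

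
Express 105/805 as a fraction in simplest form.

105 = 3 × 5 × 7
805 = 5 × 7 × 23
gcd(105, 805) = 5 × 7 = 35.
Divide numerator and denominator by 35: 105/805 = 3/23.

3/23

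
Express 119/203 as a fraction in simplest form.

119 = 7 × 17
203 = 7 × 29
gcd(119, 203) = 7.
Divide numerator and denominator by 7: 119/203 = 17/29.

17/29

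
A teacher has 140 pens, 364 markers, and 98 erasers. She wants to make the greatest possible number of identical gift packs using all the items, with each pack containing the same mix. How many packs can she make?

The pack count must divide each quantity, so the greatest is gcd(140, 364, 98).
140 = 2^2 × 5 × 7
364 = 2^2 × 7 × 13
98 = 2 × 7^2
gcd(140, 364, 98) = 2 × 7 = 14.

14 packs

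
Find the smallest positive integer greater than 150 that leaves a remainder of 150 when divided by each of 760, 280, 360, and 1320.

526830

N − 150 must be a common multiple of 760, 280, 360, and 1320.
760 = 2^3 × 5 × 19
280 = 2^3 × 5 × 7
360 = 2^3 × 3^2 × 5
1320 = 2^3 × 3 × 5 × 11
LCM(760, 280, 360, 1320) = 2^3 × 3^2 × 5 × 7 × 11 × 19 = 526680.
Smallest N > 150 is LCM + 150 = 526680 + 150 = 526830.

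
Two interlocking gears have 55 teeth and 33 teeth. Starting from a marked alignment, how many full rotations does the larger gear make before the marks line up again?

All finish a whole number of cycles simultaneously at t = LCM of the periods.
55 = 5 × 11
33 = 3 × 11
LCM(55, 33) = 3 × 5 × 11 = 165.
Rotations for period 55: 165 / 55 = 3.

3 rotations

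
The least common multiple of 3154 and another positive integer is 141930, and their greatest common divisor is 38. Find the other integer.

gcd × lcm = product of the two integers, so the other integer is (38 × 141930) / 3154 = 1710.

1710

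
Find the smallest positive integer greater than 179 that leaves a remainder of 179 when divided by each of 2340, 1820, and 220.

180359

N − 179 must be a common multiple of 2340, 1820, and 220.
2340 = 2^2 × 3^2 × 5 × 13
1820 = 2^2 × 5 × 7 × 13
220 = 2^2 × 5 × 11
LCM(2340, 1820, 220) = 2^2 × 3^2 × 5 × 7 × 11 × 13 = 180180.
Smallest N > 179 is LCM + 179 = 180180 + 179 = 180359.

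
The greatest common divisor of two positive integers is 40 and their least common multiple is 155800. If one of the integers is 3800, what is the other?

1640

For two integers, gcd × lcm = product, so the other is (40 × 155800) / 3800 = 6232000 / 3800 = 1640.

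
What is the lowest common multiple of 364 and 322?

364 = 2^2 × 7 × 13
322 = 2 × 7 × 23
LCM(364, 322) = 2^2 × 7 × 13 × 23 = 8372.

8372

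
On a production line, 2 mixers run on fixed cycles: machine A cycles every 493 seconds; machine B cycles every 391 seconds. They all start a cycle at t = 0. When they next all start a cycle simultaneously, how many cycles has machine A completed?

The first common completion time is the LCM of the periods.
493 = 17 × 29
391 = 17 × 23
LCM(493, 391) = 17 × 23 × 29 = 11339.
Cycles for period 493: 11339 / 493 = 23.

23 cycles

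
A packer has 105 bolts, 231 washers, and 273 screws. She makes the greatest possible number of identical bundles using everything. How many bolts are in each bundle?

5

Number of bundles = gcd(105, 231, 273).
105 = 3 × 5 × 7
231 = 3 × 7 × 11
273 = 3 × 7 × 13
gcd(105, 231, 273) = 3 × 7 = 21.
bolts per bundle = 105 / 21 = 5.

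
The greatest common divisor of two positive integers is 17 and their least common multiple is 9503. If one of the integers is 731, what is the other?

221

For two integers, gcd × lcm = product, so the other is (17 × 9503) / 731 = 161551 / 731 = 221.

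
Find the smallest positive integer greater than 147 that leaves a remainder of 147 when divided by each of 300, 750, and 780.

N − 147 must be a common multiple of 300, 750, and 780.
300 = 2^2 × 3 × 5^2
750 = 2 × 3 × 5^3
780 = 2^2 × 3 × 5 × 13
LCM(300, 750, 780) = 2^2 × 3 × 5^3 × 13 = 19500.
Smallest N > 147 is LCM + 147 = 19500 + 147 = 19647.

19647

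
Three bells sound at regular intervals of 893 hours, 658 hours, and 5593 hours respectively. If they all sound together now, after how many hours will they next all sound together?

212534 hours

They coincide at every common multiple of the periods; the first is the LCM.
893 = 19 × 47
658 = 2 × 7 × 47
5593 = 7 × 17 × 47
LCM(893, 658, 5593) = 2 × 7 × 17 × 19 × 47 = 212534.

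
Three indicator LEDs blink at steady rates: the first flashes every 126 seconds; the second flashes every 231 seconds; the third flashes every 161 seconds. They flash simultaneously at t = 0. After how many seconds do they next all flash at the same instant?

31878 seconds

We need the least common multiple of the intervals.
126 = 2 × 3^2 × 7
231 = 3 × 7 × 11
161 = 7 × 23
LCM(126, 231, 161) = 2 × 3^2 × 7 × 11 × 23 = 31878.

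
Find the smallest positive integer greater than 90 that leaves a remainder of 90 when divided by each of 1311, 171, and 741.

51219

N − 90 must be a common multiple of 1311, 171, and 741.
1311 = 3 × 19 × 23
171 = 3^2 × 19
741 = 3 × 13 × 19
LCM(1311, 171, 741) = 3^2 × 13 × 19 × 23 = 51129.
Smallest N > 90 is LCM + 90 = 51129 + 90 = 51219.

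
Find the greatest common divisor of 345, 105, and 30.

15

345 = 3 × 5 × 23
105 = 3 × 5 × 7
30 = 2 × 3 × 5
gcd(345, 105, 30) = 3 × 5 = 15.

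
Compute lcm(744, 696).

744 = 2^3 × 3 × 31
696 = 2^3 × 3 × 29
LCM(744, 696) = 2^3 × 3 × 29 × 31 = 21576.

21576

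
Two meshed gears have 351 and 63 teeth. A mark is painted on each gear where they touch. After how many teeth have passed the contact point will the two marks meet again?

2457 teeth

We need the least common multiple of the intervals.
351 = 3^3 × 13
63 = 3^2 × 7
LCM(351, 63) = 3^3 × 7 × 13 = 2457.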